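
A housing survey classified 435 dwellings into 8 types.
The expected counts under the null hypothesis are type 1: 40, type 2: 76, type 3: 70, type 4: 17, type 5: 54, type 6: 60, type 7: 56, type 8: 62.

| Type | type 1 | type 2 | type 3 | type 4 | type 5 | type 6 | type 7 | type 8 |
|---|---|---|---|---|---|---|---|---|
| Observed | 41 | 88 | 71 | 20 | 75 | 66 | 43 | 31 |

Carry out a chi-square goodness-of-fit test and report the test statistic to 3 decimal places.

cat         O        E   (O−E)²/E
type 1     41       40     0.0250
type 2     88       76     1.8947
type 3     71       70     0.0143
type 4     20       17     0.5294
type 5     75       54     8.1667
type 6     66       60     0.6000
type 7     43       56     3.0179
type 8     31       62    15.5000
Sum = 29.748

29.748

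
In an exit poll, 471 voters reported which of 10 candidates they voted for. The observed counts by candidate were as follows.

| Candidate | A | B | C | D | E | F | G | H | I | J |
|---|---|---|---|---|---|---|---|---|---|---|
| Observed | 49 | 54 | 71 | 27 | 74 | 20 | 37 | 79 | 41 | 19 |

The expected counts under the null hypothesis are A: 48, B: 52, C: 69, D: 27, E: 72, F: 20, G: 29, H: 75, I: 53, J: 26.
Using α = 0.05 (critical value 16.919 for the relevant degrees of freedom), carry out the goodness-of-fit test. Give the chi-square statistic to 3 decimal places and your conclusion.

7.233; do not reject

χ² = (49−48)²/48 + (54−52)²/52 + (71−69)²/69 + (27−27)²/27 + (74−72)²/72 + (20−20)²/20 + (37−29)²/29 + (79−75)²/75 + (41−53)²/53 + (19−26)²/26
   = 0.0208 + 0.0769 + 0.0580 + 0.0000 + 0.0556 + 0.0000 + 2.2069 + 0.2133 + 2.7170 + 1.8846
Sum = 7.233
df = 9. Since 7.233 < 16.919, we do not reject H₀.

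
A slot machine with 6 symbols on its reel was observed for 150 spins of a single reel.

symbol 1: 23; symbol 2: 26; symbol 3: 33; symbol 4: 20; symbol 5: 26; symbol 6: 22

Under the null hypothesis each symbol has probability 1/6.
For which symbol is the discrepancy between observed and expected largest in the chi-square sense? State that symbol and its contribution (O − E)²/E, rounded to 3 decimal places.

symbol 3, 2.560

Under H₀ each category has probability 1/6, so each expected count is 150/6 = 25.
cat           O        E   (O−E)²/E
symbol 1     23       25     0.1600
symbol 2     26       25     0.0400
symbol 3     33       25     2.5600
symbol 4     20       25     1.0000
symbol 5     26       25     0.0400
symbol 6     22       25     0.3600
The largest term is for symbol 3: 2.560.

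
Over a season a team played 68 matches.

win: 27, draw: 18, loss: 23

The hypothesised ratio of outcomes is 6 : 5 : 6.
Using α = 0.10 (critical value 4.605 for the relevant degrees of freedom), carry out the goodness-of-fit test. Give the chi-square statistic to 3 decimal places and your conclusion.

0.617; do not reject

Ratio total = 17. Expected counts: 68×6/17 = 24, 68×5/17 = 20, 68×6/17 = 24.
χ² = (27−24)²/24 + (18−20)²/20 + (23−24)²/24
   = 0.3750 + 0.2000 + 0.0417
Sum = 0.617
df = 2. Since 0.617 < 4.605, we do not reject H₀.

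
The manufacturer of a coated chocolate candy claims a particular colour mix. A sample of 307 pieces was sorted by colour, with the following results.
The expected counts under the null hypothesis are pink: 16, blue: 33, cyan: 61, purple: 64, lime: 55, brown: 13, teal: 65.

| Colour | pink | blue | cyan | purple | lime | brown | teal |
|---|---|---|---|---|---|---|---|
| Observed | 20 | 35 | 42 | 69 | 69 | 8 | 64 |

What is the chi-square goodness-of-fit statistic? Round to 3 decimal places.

12.932

χ² = (20−16)²/16 + (35−33)²/33 + (42−61)²/61 + (69−64)²/64 + (69−55)²/55 + (8−13)²/13 + (64−65)²/65
   = 1.0000 + 0.1212 + 5.9180 + 0.3906 + 3.5636 + 1.9231 + 0.0154
Sum = 12.932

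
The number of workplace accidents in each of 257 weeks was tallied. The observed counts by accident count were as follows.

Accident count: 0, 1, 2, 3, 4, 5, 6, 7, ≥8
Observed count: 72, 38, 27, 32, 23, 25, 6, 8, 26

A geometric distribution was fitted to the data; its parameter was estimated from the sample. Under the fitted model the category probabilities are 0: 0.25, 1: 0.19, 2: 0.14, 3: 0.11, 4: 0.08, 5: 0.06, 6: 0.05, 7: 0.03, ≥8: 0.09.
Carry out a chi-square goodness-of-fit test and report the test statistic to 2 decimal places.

16.33

Expected counts E_i = n·p_i: 257×0.25 = 64.25, 257×0.19 = 48.83, 257×0.14 = 35.98, 257×0.11 = 28.27, 257×0.08 = 20.56, 257×0.06 = 15.42, 257×0.05 = 12.85, 257×0.03 = 7.71, 257×0.09 = 23.13.
χ² = (72−64.25)²/64.25 + (38−48.83)²/48.83 + (27−35.98)²/35.98 + (32−28.27)²/28.27 + (23−20.56)²/20.56 + (25−15.42)²/15.42 + (6−12.85)²/12.85 + (8−7.71)²/7.71 + (26−23.13)²/23.13
   = 0.935 + 2.402 + 2.241 + 0.492 + 0.290 + 5.952 + 3.652 + 0.011 + 0.356
Sum = 16.33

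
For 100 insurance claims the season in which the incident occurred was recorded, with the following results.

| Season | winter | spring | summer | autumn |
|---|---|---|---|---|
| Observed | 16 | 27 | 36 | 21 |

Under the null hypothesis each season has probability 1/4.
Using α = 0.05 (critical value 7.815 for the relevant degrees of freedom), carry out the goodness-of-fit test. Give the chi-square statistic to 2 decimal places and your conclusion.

Expected count for each of the 4 categories: 100/4 = 25.
cat         O        E   (O−E)²/E
winter     16       25      3.240
spring     27       25      0.160
summer     36       25      4.840
autumn     21       25      0.640
Sum = 8.88
df = 3. Since 8.88 > 7.815, we reject H₀.

8.88; reject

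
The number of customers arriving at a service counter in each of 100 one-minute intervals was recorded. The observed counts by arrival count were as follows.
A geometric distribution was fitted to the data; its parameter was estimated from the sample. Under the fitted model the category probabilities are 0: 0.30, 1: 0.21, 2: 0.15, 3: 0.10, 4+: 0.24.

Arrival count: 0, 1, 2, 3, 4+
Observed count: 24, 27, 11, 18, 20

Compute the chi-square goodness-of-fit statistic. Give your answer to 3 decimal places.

Expected counts E_i = n·p_i: 100×0.30 = 30, 100×0.21 = 21, 100×0.15 = 15, 100×0.10 = 10, 100×0.24 = 24.
χ² = (24−30)²/30 + (27−21)²/21 + (11−15)²/15 + (18−10)²/10 + (20−24)²/24
   = 1.2000 + 1.7143 + 1.0667 + 6.4000 + 0.6667
Sum = 11.048

11.048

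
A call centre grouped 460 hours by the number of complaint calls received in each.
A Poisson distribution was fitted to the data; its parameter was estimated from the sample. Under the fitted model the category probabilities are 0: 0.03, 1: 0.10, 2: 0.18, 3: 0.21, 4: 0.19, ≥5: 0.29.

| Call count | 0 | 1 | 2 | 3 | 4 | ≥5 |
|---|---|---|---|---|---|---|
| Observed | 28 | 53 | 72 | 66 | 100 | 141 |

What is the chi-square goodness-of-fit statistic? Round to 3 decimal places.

29.028

Expected counts E_i = n·p_i: 460×0.03 = 13.8, 460×0.10 = 46, 460×0.18 = 82.8, 460×0.21 = 96.6, 460×0.19 = 87.4, 460×0.29 = 133.4.
0: (28 − 13.8)²/13.8 = 201.64/13.8 = 14.6116
1: (53 − 46)²/46 = 49/46 = 1.0652
2: (72 − 82.8)²/82.8 = 116.64/82.8 = 1.4087
3: (66 − 96.6)²/96.6 = 936.36/96.6 = 9.6932
4: (100 − 87.4)²/87.4 = 158.76/87.4 = 1.8165
≥5: (141 − 133.4)²/133.4 = 57.76/133.4 = 0.4330
Sum = 29.028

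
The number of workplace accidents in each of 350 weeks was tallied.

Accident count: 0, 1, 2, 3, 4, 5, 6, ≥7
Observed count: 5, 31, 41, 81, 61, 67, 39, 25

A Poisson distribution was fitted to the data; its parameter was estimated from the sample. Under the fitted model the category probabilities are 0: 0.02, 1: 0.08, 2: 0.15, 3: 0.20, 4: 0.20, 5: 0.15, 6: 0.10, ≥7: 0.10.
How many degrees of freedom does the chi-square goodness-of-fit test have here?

There are k = 8 categories and 1 parameter estimated from the data, so df = 8 − 1 − 1 = 6.

6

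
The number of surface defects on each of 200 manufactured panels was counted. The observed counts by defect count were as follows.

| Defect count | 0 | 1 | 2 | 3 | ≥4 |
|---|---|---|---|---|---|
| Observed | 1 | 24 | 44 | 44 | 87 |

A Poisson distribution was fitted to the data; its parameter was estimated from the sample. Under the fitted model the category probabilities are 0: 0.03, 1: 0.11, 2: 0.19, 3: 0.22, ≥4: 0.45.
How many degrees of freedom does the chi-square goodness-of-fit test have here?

There are k = 5 categories and 1 parameter estimated from the data, so df = 5 − 1 − 1 = 3.

3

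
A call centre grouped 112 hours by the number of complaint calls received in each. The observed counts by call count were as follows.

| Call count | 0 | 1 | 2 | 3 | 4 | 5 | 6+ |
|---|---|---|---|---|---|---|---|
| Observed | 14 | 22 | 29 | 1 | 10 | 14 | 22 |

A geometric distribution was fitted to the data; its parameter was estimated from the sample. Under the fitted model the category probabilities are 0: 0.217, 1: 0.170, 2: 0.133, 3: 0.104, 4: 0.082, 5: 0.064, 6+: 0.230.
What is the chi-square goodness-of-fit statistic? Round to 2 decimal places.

35.05

Expected counts E_i = n·p_i: 112×0.217 = 24.304, 112×0.170 = 19.04, 112×0.133 = 14.896, 112×0.104 = 11.648, 112×0.082 = 9.184, 112×0.064 = 7.168, 112×0.230 = 25.76.
0: (14 − 24.304)²/24.304 = 106.172416/24.304 = 4.369
1: (22 − 19.04)²/19.04 = 8.7616/19.04 = 0.460
2: (29 − 14.896)²/14.896 = 198.922816/14.896 = 13.354
3: (1 − 11.648)²/11.648 = 113.379904/11.648 = 9.734
4: (10 − 9.184)²/9.184 = 0.665856/9.184 = 0.073
5: (14 − 7.168)²/7.168 = 46.676224/7.168 = 6.512
6+: (22 − 25.76)²/25.76 = 14.1376/25.76 = 0.549
Sum = 35.05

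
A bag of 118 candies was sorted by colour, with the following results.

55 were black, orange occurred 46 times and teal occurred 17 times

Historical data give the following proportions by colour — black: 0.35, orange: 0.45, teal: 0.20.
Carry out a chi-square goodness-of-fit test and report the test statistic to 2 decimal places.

7.34

Expected counts E_i = n·p_i: 118×0.35 = 41.3, 118×0.45 = 53.1, 118×0.20 = 23.6.
black: (55 − 41.3)²/41.3 = 187.69/41.3 = 4.545
orange: (46 − 53.1)²/53.1 = 50.41/53.1 = 0.949
teal: (17 − 23.6)²/23.6 = 43.56/23.6 = 1.846
Sum = 7.34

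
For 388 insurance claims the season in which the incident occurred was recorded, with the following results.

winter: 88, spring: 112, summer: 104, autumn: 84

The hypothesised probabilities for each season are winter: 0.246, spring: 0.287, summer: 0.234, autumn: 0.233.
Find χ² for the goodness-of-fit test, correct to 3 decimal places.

Expected counts E_i = n·p_i: 388×0.246 = 95.448, 388×0.287 = 111.356, 388×0.234 = 90.792, 388×0.233 = 90.404.
χ² = (88−95.448)²/95.448 + (112−111.356)²/111.356 + (104−90.792)²/90.792 + (84−90.404)²/90.404
   = 0.5812 + 0.0037 + 1.9214 + 0.4536
Sum = 2.960

2.960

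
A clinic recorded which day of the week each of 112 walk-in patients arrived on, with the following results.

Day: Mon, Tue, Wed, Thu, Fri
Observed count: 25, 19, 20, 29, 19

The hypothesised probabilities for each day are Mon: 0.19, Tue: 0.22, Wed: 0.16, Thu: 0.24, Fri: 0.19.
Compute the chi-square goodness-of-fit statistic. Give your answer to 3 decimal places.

2.594

Expected counts E_i = n·p_i: 112×0.19 = 21.28, 112×0.22 = 24.64, 112×0.16 = 17.92, 112×0.24 = 26.88, 112×0.19 = 21.28.
cat         O        E   (O−E)²/E
Mon        25    21.28     0.6503
Tue        19    24.64     1.2910
Wed        20    17.92     0.2414
Thu        29    26.88     0.1672
Fri        19    21.28     0.2443
Sum = 2.594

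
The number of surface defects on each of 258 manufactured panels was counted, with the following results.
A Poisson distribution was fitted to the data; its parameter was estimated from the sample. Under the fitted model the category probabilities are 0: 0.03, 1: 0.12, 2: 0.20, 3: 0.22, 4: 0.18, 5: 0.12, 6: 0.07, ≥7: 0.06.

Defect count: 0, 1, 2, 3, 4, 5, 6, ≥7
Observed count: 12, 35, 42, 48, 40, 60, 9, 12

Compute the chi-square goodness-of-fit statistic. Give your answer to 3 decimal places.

Expected counts E_i = n·p_i: 258×0.03 = 7.74, 258×0.12 = 30.96, 258×0.20 = 51.6, 258×0.22 = 56.76, 258×0.18 = 46.44, 258×0.12 = 30.96, 258×0.07 = 18.06, 258×0.06 = 15.48.
χ² = (12−7.74)²/7.74 + (35−30.96)²/30.96 + (42−51.6)²/51.6 + (48−56.76)²/56.76 + (40−46.44)²/46.44 + (60−30.96)²/30.96 + (9−18.06)²/18.06 + (12−15.48)²/15.48
   = 2.3447 + 0.5272 + 1.7860 + 1.3520 + 0.8931 + 27.2391 + 4.5450 + 0.7823
Sum = 39.469

39.469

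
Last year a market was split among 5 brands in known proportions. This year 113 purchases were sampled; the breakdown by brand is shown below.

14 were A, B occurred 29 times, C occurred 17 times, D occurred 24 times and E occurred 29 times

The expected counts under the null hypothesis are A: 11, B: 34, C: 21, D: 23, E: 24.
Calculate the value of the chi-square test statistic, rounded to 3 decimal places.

A: (14 − 11)²/11 = 9/11 = 0.8182
B: (29 − 34)²/34 = 25/34 = 0.7353
C: (17 − 21)²/21 = 16/21 = 0.7619
D: (24 − 23)²/23 = 1/23 = 0.0435
E: (29 − 24)²/24 = 25/24 = 1.0417
Sum = 3.401

3.401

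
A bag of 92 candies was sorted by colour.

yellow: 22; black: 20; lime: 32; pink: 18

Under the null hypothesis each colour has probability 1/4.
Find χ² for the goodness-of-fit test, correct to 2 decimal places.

Expected count for each of the 4 categories: 92/4 = 23.
yellow: (22 − 23)²/23 = 1/23 = 0.043
black: (20 − 23)²/23 = 9/23 = 0.391
lime: (32 − 23)²/23 = 81/23 = 3.522
pink: (18 − 23)²/23 = 25/23 = 1.087
Sum = 5.04

5.04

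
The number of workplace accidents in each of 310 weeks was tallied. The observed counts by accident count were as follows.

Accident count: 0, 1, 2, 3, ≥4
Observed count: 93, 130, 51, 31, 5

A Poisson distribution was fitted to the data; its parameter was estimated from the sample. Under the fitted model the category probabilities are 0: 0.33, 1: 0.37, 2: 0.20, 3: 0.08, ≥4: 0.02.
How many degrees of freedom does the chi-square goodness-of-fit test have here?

There are k = 5 categories and 1 parameter estimated from the data, so df = 5 − 1 − 1 = 3.

3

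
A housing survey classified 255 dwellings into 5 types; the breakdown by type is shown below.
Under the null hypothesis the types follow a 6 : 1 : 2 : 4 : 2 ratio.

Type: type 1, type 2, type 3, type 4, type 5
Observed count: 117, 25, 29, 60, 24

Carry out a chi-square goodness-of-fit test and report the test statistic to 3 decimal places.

10.588

Ratio total = 15. Expected counts: 255×6/15 = 102, 255×1/15 = 17, 255×2/15 = 34, 255×4/15 = 68, 255×2/15 = 34.
cat         O        E   (O−E)²/E
type 1    117      102     2.2059
type 2     25       17     3.7647
type 3     29       34     0.7353
type 4     60       68     0.9412
type 5     24       34     2.9412
Sum = 10.588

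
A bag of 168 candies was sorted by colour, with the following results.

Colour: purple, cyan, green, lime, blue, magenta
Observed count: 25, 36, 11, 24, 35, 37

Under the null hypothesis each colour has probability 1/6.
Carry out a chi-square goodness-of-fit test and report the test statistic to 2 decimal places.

18.14

Under H₀ each category has probability 1/6, so each expected count is 168/6 = 28.
cat          O        E   (O−E)²/E
purple      25       28      0.321
cyan        36       28      2.286
green       11       28     10.321
lime        24       28      0.571
blue        35       28      1.750
magenta     37       28      2.893
Sum = 18.14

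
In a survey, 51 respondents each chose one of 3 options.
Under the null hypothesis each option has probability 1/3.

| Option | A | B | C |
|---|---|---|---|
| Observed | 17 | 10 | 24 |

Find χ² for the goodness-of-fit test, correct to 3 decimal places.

5.765

Under H₀ each category has probability 1/3, so each expected count is 51/3 = 17.
A: (17 − 17)²/17 = 0/17 = 0.0000
B: (10 − 17)²/17 = 49/17 = 2.8824
C: (24 − 17)²/17 = 49/17 = 2.8824
Sum = 5.765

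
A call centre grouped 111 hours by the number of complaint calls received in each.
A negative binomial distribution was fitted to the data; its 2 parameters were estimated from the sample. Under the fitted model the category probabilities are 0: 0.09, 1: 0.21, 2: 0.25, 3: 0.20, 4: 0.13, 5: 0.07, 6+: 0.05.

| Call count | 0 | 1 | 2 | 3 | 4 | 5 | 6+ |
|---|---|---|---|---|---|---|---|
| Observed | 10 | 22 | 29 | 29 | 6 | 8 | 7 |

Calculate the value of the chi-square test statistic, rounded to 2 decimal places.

Expected counts E_i = n·p_i: 111×0.09 = 9.99, 111×0.21 = 23.31, 111×0.25 = 27.75, 111×0.20 = 22.2, 111×0.13 = 14.43, 111×0.07 = 7.77, 111×0.05 = 5.55.
χ² = (10−9.99)²/9.99 + (22−23.31)²/23.31 + (29−27.75)²/27.75 + (29−22.2)²/22.2 + (6−14.43)²/14.43 + (8−7.77)²/7.77 + (7−5.55)²/5.55
   = 0.000 + 0.074 + 0.056 + 2.083 + 4.925 + 0.007 + 0.379
Sum = 7.52

7.52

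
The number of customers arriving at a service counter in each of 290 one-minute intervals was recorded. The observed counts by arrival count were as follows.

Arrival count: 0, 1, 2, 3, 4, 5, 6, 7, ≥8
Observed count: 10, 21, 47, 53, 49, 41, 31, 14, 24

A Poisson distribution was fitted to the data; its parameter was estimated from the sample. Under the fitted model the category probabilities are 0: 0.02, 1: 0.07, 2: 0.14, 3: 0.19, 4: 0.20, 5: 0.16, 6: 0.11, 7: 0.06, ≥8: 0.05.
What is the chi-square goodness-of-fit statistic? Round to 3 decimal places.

Expected counts E_i = n·p_i: 290×0.02 = 5.8, 290×0.07 = 20.3, 290×0.14 = 40.6, 290×0.19 = 55.1, 290×0.20 = 58, 290×0.16 = 46.4, 290×0.11 = 31.9, 290×0.06 = 17.4, 290×0.05 = 14.5.
cat         O        E   (O−E)²/E
0          10      5.8     3.0414
1          21     20.3     0.0241
2          47     40.6     1.0089
3          53     55.1     0.0800
4          49       58     1.3966
5          41     46.4     0.6284
6          31     31.9     0.0254
7          14     17.4     0.6644
≥8         24     14.5     6.2241
Sum = 13.093

13.093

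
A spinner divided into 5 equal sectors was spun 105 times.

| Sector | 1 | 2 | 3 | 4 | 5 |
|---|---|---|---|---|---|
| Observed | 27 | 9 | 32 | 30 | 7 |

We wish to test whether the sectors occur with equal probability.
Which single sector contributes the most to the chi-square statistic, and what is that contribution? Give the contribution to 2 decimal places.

Expected count for each of the 5 categories: 105/5 = 21.
cat         O        E   (O−E)²/E
1          27       21      1.714
2           9       21      6.857
3          32       21      5.762
4          30       21      3.857
5           7       21      9.333
The largest term is for 5: 9.33.

5, 9.33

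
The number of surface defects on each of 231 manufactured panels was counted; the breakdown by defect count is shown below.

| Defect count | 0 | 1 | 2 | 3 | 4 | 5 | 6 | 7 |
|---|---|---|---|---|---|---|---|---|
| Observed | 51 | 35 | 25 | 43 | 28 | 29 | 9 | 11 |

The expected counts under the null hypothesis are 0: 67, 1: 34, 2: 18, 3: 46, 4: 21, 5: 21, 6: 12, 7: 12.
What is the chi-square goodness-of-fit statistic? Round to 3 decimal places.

12.982

0: (51 − 67)²/67 = 256/67 = 3.8209
1: (35 − 34)²/34 = 1/34 = 0.0294
2: (25 − 18)²/18 = 49/18 = 2.7222
3: (43 − 46)²/46 = 9/46 = 0.1957
4: (28 − 21)²/21 = 49/21 = 2.3333
5: (29 − 21)²/21 = 64/21 = 3.0476
6: (9 − 12)²/12 = 9/12 = 0.7500
7: (11 − 12)²/12 = 1/12 = 0.0833
Sum = 12.982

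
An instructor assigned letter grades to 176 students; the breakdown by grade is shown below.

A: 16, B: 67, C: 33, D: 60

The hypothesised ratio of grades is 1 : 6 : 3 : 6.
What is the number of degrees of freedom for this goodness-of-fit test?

There are k = 4 categories and no parameters were estimated from the data, so df = 4 − 1 = 3.

3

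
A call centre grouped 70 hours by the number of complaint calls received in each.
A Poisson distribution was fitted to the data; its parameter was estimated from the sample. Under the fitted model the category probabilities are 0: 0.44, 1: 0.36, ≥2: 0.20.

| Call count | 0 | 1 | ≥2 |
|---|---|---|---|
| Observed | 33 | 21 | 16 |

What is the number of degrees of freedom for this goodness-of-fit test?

There are k = 3 categories and 1 parameter estimated from the data, so df = 3 − 1 − 1 = 1.

1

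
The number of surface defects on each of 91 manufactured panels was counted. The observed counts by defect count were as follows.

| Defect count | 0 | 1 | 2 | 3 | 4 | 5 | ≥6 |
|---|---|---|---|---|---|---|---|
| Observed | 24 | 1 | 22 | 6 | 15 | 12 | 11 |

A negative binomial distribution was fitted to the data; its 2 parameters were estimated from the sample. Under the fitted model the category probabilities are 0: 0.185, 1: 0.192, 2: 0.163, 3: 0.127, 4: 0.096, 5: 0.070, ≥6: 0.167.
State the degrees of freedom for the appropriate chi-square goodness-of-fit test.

4

There are k = 7 categories and 2 parameters estimated from the data, so df = 7 − 1 − 2 = 4.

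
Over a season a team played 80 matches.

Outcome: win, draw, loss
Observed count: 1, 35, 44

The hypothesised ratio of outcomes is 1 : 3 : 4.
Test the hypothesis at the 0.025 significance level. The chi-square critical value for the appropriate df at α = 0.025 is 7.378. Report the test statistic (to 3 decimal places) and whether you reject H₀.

9.333; reject

Ratio total = 8. Expected counts: 80×1/8 = 10, 80×3/8 = 30, 80×4/8 = 40.
cat         O        E   (O−E)²/E
win         1       10     8.1000
draw       35       30     0.8333
loss       44       40     0.4000
Sum = 9.333
df = 2. Since 9.333 > 7.378, we reject H₀.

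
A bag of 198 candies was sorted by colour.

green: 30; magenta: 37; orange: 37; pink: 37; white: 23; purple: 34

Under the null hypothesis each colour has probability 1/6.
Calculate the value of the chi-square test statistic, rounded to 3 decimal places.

Expected count for each of the 6 categories: 198/6 = 33.
green: (30 − 33)²/33 = 9/33 = 0.2727
magenta: (37 − 33)²/33 = 16/33 = 0.4848
orange: (37 − 33)²/33 = 16/33 = 0.4848
pink: (37 − 33)²/33 = 16/33 = 0.4848
white: (23 − 33)²/33 = 100/33 = 3.0303
purple: (34 − 33)²/33 = 1/33 = 0.0303
Sum = 4.788

4.788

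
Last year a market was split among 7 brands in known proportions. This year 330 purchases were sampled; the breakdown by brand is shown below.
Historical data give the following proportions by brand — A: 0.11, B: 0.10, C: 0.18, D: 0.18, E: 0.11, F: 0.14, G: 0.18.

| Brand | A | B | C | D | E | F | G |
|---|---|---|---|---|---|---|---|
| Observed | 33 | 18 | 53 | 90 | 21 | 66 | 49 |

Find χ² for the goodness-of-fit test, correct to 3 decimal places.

40.327

Expected counts E_i = n·p_i: 330×0.11 = 36.3, 330×0.10 = 33, 330×0.18 = 59.4, 330×0.18 = 59.4, 330×0.11 = 36.3, 330×0.14 = 46.2, 330×0.18 = 59.4.
cat         O        E   (O−E)²/E
A          33     36.3     0.3000
B          18       33     6.8182
C          53     59.4     0.6896
D          90     59.4    15.7636
E          21     36.3     6.4488
F          66     46.2     8.4857
G          49     59.4     1.8209
Sum = 40.327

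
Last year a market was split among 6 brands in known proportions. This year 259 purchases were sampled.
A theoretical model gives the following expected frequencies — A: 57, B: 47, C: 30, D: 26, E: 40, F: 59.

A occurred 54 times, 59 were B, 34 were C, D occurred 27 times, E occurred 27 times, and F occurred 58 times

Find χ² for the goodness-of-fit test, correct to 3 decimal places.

cat         O        E   (O−E)²/E
A          54       57     0.1579
B          59       47     3.0638
C          34       30     0.5333
D          27       26     0.0385
E          27       40     4.2250
F          58       59     0.0169
Sum = 8.035

8.035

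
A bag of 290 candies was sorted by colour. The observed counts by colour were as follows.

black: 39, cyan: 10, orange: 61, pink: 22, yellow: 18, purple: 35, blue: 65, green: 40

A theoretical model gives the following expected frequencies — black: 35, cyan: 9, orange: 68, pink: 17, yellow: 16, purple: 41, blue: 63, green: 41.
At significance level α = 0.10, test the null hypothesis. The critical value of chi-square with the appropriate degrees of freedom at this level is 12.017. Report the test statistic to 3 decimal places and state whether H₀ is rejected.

black: (39 − 35)²/35 = 16/35 = 0.4571
cyan: (10 − 9)²/9 = 1/9 = 0.1111
orange: (61 − 68)²/68 = 49/68 = 0.7206
pink: (22 − 17)²/17 = 25/17 = 1.4706
yellow: (18 − 16)²/16 = 4/16 = 0.2500
purple: (35 − 41)²/41 = 36/41 = 0.8780
blue: (65 − 63)²/63 = 4/63 = 0.0635
green: (40 − 41)²/41 = 1/41 = 0.0244
Sum = 3.975
df = 7. Since 3.975 < 12.017, we do not reject H₀.

3.975; do not reject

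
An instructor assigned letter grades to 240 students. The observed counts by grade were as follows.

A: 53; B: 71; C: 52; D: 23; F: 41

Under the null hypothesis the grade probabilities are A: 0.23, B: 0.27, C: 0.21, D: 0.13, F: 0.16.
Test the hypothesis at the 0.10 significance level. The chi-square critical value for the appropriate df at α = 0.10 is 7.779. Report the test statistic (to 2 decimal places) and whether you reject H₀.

3.06; do not reject

Expected counts E_i = n·p_i: 240×0.23 = 55.2, 240×0.27 = 64.8, 240×0.21 = 50.4, 240×0.13 = 31.2, 240×0.16 = 38.4.
χ² = (53−55.2)²/55.2 + (71−64.8)²/64.8 + (52−50.4)²/50.4 + (23−31.2)²/31.2 + (41−38.4)²/38.4
   = 0.088 + 0.593 + 0.051 + 2.155 + 0.176
Sum = 3.06
df = 4. Since 3.06 < 7.779, we do not reject H₀.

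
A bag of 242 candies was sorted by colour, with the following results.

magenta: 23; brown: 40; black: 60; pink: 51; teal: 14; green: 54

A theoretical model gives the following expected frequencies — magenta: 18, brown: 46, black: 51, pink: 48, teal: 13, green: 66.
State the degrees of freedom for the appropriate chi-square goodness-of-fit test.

5

There are k = 6 categories and no parameters were estimated from the data, so df = 6 − 1 = 5.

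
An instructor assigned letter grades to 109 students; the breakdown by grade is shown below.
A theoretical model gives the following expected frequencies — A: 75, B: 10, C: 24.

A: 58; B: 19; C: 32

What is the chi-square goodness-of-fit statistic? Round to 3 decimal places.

cat         O        E   (O−E)²/E
A          58       75     3.8533
B          19       10     8.1000
C          32       24     2.6667
Sum = 14.620

14.620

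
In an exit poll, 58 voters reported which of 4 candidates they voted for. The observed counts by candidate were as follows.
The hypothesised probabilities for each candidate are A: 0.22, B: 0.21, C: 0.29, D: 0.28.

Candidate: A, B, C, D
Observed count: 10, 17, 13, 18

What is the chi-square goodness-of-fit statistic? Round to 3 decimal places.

Expected counts E_i = n·p_i: 58×0.22 = 12.76, 58×0.21 = 12.18, 58×0.29 = 16.82, 58×0.28 = 16.24.
cat         O        E   (O−E)²/E
A          10    12.76     0.5970
B          17    12.18     1.9074
C          13    16.82     0.8676
D          18    16.24     0.1907
Sum = 3.563

3.563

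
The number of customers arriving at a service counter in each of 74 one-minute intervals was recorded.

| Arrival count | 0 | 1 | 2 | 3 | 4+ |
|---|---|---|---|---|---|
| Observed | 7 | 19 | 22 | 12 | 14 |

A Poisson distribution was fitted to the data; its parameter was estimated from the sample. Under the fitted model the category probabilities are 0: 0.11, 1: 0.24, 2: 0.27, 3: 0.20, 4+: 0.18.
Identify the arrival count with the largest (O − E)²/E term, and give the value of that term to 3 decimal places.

3, 0.530

Expected counts E_i = n·p_i: 74×0.11 = 8.14, 74×0.24 = 17.76, 74×0.27 = 19.98, 74×0.20 = 14.8, 74×0.18 = 13.32.
χ² = (7−8.14)²/8.14 + (19−17.76)²/17.76 + (22−19.98)²/19.98 + (12−14.8)²/14.8 + (14−13.32)²/13.32
   = 0.1597 + 0.0866 + 0.2042 + 0.5297 + 0.0347
The largest term is for 3: 0.530.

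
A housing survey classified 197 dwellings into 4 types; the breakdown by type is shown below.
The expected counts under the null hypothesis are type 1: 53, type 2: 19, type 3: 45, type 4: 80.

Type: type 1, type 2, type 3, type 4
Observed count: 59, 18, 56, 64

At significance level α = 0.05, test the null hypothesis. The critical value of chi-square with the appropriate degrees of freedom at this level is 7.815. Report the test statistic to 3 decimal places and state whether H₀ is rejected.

6.621; do not reject

χ² = (59−53)²/53 + (18−19)²/19 + (56−45)²/45 + (64−80)²/80
   = 0.6792 + 0.0526 + 2.6889 + 3.2000
Sum = 6.621
df = 3. Since 6.621 < 7.815, we do not reject H₀.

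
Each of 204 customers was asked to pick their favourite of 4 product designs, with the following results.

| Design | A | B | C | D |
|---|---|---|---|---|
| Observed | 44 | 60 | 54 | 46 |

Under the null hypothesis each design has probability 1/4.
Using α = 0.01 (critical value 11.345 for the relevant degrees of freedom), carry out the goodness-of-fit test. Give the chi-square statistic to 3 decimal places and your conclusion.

3.216; do not reject

Expected count for each of the 4 categories: 204/4 = 51.
A: (44 − 51)²/51 = 49/51 = 0.9608
B: (60 − 51)²/51 = 81/51 = 1.5882
C: (54 − 51)²/51 = 9/51 = 0.1765
D: (46 − 51)²/51 = 25/51 = 0.4902
Sum = 3.216
df = 3. Since 3.216 < 11.345, we do not reject H₀.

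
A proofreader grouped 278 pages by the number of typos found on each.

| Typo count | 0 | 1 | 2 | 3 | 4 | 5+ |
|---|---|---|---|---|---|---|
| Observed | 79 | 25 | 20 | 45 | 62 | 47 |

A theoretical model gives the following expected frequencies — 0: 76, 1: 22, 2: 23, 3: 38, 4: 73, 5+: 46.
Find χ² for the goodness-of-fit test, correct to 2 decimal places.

χ² = (79−76)²/76 + (25−22)²/22 + (20−23)²/23 + (45−38)²/38 + (62−73)²/73 + (47−46)²/46
   = 0.118 + 0.409 + 0.391 + 1.289 + 1.658 + 0.022
Sum = 3.89

3.89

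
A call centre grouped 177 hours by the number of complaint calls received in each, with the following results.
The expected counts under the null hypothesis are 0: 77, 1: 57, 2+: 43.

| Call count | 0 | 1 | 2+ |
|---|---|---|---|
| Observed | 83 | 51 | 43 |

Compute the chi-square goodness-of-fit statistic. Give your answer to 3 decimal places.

1.099

χ² = (83−77)²/77 + (51−57)²/57 + (43−43)²/43
   = 0.4675 + 0.6316 + 0.0000
Sum = 1.099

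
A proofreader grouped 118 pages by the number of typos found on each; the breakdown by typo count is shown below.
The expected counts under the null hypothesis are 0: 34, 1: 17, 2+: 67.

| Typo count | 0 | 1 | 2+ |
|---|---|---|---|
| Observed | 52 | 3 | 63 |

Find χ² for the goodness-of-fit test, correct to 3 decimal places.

cat         O        E   (O−E)²/E
0          52       34     9.5294
1           3       17    11.5294
2+         63       67     0.2388
Sum = 21.298

21.298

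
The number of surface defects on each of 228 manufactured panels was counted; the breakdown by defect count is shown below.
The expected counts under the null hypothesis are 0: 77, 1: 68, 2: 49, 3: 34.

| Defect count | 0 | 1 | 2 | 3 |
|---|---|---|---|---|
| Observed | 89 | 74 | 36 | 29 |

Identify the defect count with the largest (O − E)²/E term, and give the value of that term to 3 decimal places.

2, 3.449

cat         O        E   (O−E)²/E
0          89       77     1.8701
1          74       68     0.5294
2          36       49     3.4490
3          29       34     0.7353
The largest term is for 2: 3.449.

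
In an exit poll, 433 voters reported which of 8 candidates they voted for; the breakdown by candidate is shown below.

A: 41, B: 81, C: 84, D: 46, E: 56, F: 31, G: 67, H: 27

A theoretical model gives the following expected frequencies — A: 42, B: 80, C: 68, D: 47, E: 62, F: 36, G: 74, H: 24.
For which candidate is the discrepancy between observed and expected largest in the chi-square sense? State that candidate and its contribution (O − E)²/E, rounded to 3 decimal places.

A: (41 − 42)²/42 = 1/42 = 0.0238
B: (81 − 80)²/80 = 1/80 = 0.0125
C: (84 − 68)²/68 = 256/68 = 3.7647
D: (46 − 47)²/47 = 1/47 = 0.0213
E: (56 − 62)²/62 = 36/62 = 0.5806
F: (31 − 36)²/36 = 25/36 = 0.6944
G: (67 − 74)²/74 = 49/74 = 0.6622
H: (27 − 24)²/24 = 9/24 = 0.3750
The largest term is for C: 3.765.

C, 3.765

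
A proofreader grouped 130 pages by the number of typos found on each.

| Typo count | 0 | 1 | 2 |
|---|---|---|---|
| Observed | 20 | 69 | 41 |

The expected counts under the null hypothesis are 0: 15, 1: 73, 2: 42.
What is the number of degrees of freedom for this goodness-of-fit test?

There are k = 3 categories and no parameters were estimated from the data, so df = 3 − 1 = 2.

2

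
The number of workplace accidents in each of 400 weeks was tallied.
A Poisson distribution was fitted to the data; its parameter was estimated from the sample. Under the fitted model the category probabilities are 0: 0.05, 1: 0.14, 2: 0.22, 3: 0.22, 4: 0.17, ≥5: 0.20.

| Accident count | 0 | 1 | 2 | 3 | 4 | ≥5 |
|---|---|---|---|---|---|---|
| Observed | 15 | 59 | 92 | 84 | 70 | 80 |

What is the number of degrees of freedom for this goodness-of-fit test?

There are k = 6 categories and 1 parameter estimated from the data, so df = 6 − 1 − 1 = 4.

4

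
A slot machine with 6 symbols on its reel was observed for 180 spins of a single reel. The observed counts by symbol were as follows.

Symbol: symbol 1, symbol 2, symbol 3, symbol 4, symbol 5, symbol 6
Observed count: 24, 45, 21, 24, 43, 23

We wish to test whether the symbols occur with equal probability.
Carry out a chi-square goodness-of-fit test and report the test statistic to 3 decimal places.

Under H₀ each category has probability 1/6, so each expected count is 180/6 = 30.
cat           O        E   (O−E)²/E
symbol 1     24       30     1.2000
symbol 2     45       30     7.5000
symbol 3     21       30     2.7000
symbol 4     24       30     1.2000
symbol 5     43       30     5.6333
symbol 6     23       30     1.6333
Sum = 19.867

19.867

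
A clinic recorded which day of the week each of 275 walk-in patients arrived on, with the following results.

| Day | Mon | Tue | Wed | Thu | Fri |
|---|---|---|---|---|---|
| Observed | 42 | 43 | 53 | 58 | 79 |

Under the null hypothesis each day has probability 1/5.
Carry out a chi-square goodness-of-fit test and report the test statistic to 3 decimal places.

Under H₀ each category has probability 1/5, so each expected count is 275/5 = 55.
Mon: (42 − 55)²/55 = 169/55 = 3.0727
Tue: (43 − 55)²/55 = 144/55 = 2.6182
Wed: (53 − 55)²/55 = 4/55 = 0.0727
Thu: (58 − 55)²/55 = 9/55 = 0.1636
Fri: (79 − 55)²/55 = 576/55 = 10.4727
Sum = 16.400

16.400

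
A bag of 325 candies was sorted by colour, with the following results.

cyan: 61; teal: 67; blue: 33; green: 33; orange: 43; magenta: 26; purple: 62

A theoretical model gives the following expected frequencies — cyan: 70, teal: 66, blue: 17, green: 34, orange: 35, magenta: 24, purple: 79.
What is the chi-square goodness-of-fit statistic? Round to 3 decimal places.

cat          O        E   (O−E)²/E
cyan        61       70     1.1571
teal        67       66     0.0152
blue        33       17    15.0588
green       33       34     0.0294
orange      43       35     1.8286
magenta     26       24     0.1667
purple      62       79     3.6582
Sum = 21.914

21.914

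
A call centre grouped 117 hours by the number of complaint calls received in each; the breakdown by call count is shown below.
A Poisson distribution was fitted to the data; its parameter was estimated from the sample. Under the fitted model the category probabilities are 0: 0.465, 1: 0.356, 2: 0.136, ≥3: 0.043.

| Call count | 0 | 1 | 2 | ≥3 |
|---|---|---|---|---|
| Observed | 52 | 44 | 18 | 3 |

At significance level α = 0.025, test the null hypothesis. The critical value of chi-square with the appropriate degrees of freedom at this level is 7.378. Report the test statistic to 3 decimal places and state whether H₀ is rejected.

1.333; do not reject

Expected counts E_i = n·p_i: 117×0.465 = 54.405, 117×0.356 = 41.652, 117×0.136 = 15.912, 117×0.043 = 5.031.
cat         O        E   (O−E)²/E
0          52   54.405     0.1063
1          44   41.652     0.1324
2          18   15.912     0.2740
≥3          3    5.031     0.8199
Sum = 1.333
df = 2. Since 1.333 < 7.378, we do not reject H₀.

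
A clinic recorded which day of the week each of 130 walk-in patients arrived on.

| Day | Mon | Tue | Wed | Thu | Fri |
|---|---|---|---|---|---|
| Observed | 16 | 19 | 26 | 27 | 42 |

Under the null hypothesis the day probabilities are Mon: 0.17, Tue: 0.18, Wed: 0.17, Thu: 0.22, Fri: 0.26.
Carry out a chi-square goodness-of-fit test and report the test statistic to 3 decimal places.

Expected counts E_i = n·p_i: 130×0.17 = 22.1, 130×0.18 = 23.4, 130×0.17 = 22.1, 130×0.22 = 28.6, 130×0.26 = 33.8.
χ² = (16−22.1)²/22.1 + (19−23.4)²/23.4 + (26−22.1)²/22.1 + (27−28.6)²/28.6 + (42−33.8)²/33.8
   = 1.6837 + 0.8274 + 0.6882 + 0.0895 + 1.9893
Sum = 5.278

5.278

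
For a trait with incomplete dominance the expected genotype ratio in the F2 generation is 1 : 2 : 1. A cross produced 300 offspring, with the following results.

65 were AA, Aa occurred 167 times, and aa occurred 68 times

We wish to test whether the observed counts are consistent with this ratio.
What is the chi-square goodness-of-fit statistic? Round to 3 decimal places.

3.913

Ratio total = 4. Expected counts: 300×1/4 = 75, 300×2/4 = 150, 300×1/4 = 75.
cat         O        E   (O−E)²/E
AA         65       75     1.3333
Aa        167      150     1.9267
aa         68       75     0.6533
Sum = 3.913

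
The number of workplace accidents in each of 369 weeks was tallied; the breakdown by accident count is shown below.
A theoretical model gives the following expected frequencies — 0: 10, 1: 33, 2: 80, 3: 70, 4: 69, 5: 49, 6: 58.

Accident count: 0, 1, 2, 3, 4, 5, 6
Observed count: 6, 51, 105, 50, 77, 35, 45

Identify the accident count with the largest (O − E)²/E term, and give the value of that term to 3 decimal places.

cat         O        E   (O−E)²/E
0           6       10     1.6000
1          51       33     9.8182
2         105       80     7.8125
3          50       70     5.7143
4          77       69     0.9275
5          35       49     4.0000
6          45       58     2.9138
The largest term is for 1: 9.818.

1, 9.818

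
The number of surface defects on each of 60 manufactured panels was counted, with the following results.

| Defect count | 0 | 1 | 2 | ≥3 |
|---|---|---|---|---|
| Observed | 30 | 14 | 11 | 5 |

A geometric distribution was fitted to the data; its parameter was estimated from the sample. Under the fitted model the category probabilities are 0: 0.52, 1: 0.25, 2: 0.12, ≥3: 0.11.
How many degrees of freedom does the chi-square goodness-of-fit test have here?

There are k = 4 categories and 1 parameter estimated from the data, so df = 4 − 1 − 1 = 2.

2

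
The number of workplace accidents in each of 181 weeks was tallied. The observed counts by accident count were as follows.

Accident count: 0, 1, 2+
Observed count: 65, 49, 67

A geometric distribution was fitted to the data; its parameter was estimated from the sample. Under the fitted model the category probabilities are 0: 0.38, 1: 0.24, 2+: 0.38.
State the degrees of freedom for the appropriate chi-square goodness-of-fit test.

1

There are k = 3 categories and 1 parameter estimated from the data, so df = 3 − 1 − 1 = 1.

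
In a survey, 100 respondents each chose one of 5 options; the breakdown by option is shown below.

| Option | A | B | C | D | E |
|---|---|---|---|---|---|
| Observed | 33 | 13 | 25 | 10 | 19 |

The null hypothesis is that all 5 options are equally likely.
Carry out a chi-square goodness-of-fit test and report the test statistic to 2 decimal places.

Expected count for each of the 5 categories: 100/5 = 20.
χ² = (33−20)²/20 + (13−20)²/20 + (25−20)²/20 + (10−20)²/20 + (19−20)²/20
   = 8.450 + 2.450 + 1.250 + 5.000 + 0.050
Sum = 17.20

17.20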